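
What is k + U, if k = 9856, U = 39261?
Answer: 49117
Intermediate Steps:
k + U = 9856 + 39261 = 49117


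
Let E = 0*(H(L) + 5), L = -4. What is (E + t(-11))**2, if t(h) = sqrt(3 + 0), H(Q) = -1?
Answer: 3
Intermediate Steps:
t(h) = sqrt(3)
E = 0 (E = 0*(-1 + 5) = 0*4 = 0)
(E + t(-11))**2 = (0 + sqrt(3))**2 = (sqrt(3))**2 = 3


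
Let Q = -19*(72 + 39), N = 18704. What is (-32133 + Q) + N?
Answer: -15538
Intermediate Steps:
Q = -2109 (Q = -19*111 = -2109)
(-32133 + Q) + N = (-32133 - 2109) + 18704 = -34242 + 18704 = -15538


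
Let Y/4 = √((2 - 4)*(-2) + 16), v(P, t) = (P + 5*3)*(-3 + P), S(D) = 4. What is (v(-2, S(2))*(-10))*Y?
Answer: 5200*√5 ≈ 11628.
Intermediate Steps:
v(P, t) = (-3 + P)*(15 + P) (v(P, t) = (P + 15)*(-3 + P) = (15 + P)*(-3 + P) = (-3 + P)*(15 + P))
Y = 8*√5 (Y = 4*√((2 - 4)*(-2) + 16) = 4*√(-2*(-2) + 16) = 4*√(4 + 16) = 4*√20 = 4*(2*√5) = 8*√5 ≈ 17.889)
(v(-2, S(2))*(-10))*Y = ((-45 + (-2)² + 12*(-2))*(-10))*(8*√5) = ((-45 + 4 - 24)*(-10))*(8*√5) = (-65*(-10))*(8*√5) = 650*(8*√5) = 5200*√5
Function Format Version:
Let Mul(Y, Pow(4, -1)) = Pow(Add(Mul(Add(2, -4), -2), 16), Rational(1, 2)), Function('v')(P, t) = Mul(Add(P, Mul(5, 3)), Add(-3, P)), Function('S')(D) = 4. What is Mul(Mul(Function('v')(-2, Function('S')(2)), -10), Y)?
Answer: Mul(5200, Pow(5, Rational(1, 2))) ≈ 11628.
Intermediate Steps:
Function('v')(P, t) = Mul(Add(-3, P), Add(15, P)) (Function('v')(P, t) = Mul(Add(P, 15), Add(-3, P)) = Mul(Add(15, P), Add(-3, P)) = Mul(Add(-3, P), Add(15, P)))
Y = Mul(8, Pow(5, Rational(1, 2))) (Y = Mul(4, Pow(Add(Mul(Add(2, -4), -2), 16), Rational(1, 2))) = Mul(4, Pow(Add(Mul(-2, -2), 16), Rational(1, 2))) = Mul(4, Pow(Add(4, 16), Rational(1, 2))) = Mul(4, Pow(20, Rational(1, 2))) = Mul(4, Mul(2, Pow(5, Rational(1, 2)))) = Mul(8, Pow(5, Rational(1, 2))) ≈ 17.889)
Mul(Mul(Function('v')(-2, Function('S')(2)), -10), Y) = Mul(Mul(Add(-45, Pow(-2, 2), Mul(12, -2)), -10), Mul(8, Pow(5, Rational(1, 2)))) = Mul(Mul(Add(-45, 4, -24), -10), Mul(8, Pow(5, Rational(1, 2)))) = Mul(Mul(-65, -10), Mul(8, Pow(5, Rational(1, 2)))) = Mul(650, Mul(8, Pow(5, Rational(1, 2)))) = Mul(5200, Pow(5, Rational(1, 2)))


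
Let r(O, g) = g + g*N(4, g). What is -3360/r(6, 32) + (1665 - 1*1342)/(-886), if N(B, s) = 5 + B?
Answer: -4813/443 ≈ -10.865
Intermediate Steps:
r(O, g) = 10*g (r(O, g) = g + g*(5 + 4) = g + g*9 = g + 9*g = 10*g)
-3360/r(6, 32) + (1665 - 1*1342)/(-886) = -3360/(10*32) + (1665 - 1*1342)/(-886) = -3360/320 + (1665 - 1342)*(-1/886) = -3360*1/320 + 323*(-1/886) = -21/2 - 323/886 = -4813/443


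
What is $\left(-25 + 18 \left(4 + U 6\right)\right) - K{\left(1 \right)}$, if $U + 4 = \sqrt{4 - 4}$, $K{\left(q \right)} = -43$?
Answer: $-342$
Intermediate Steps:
$U = -4$ ($U = -4 + \sqrt{4 - 4} = -4 + \sqrt{0} = -4 + 0 = -4$)
$\left(-25 + 18 \left(4 + U 6\right)\right) - K{\left(1 \right)} = \left(-25 + 18 \left(4 - 24\right)\right) - -43 = \left(-25 + 18 \left(4 - 24\right)\right) + 43 = \left(-25 + 18 \left(-20\right)\right) + 43 = \left(-25 - 360\right) + 43 = -385 + 43 = -342$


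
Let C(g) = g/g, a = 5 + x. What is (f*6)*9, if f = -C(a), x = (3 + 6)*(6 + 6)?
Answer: -54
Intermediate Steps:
x = 108 (x = 9*12 = 108)
a = 113 (a = 5 + 108 = 113)
C(g) = 1
f = -1 (f = -1*1 = -1)
(f*6)*9 = -1*6*9 = -6*9 = -54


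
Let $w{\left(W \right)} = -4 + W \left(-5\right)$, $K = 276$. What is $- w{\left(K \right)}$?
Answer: $1384$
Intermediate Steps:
$w{\left(W \right)} = -4 - 5 W$
$- w{\left(K \right)} = - (-4 - 1380) = \left(-1\right) \left(-1384\right) = 1384$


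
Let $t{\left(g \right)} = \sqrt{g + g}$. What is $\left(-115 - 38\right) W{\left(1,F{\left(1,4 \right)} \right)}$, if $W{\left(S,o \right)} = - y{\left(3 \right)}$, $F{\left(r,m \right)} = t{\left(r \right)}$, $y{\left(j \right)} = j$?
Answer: $459$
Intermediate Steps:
$t{\left(g \right)} = \sqrt{2} \sqrt{g}$ ($t{\left(g \right)} = \sqrt{2 g} = \sqrt{2} \sqrt{g}$)
$F{\left(r,m \right)} = \sqrt{2} \sqrt{r}$
$W{\left(S,o \right)} = -3$ ($W{\left(S,o \right)} = \left(-1\right) 3 = -3$)
$\left(-115 - 38\right) W{\left(1,F{\left(1,4 \right)} \right)} = \left(-115 - 38\right) \left(-3\right) = \left(-153\right) \left(-3\right) = 459$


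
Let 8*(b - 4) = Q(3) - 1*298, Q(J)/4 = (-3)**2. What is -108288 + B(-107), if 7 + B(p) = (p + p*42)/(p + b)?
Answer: -58785781/543 ≈ -1.0826e+5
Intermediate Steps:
Q(J) = 36 (Q(J) = 4*(-3)**2 = 4*9 = 36)
b = -115/4 (b = 4 + (36 - 1*298)/8 = 4 + (36 - 298)/8 = 4 + (1/8)*(-262) = 4 - 131/4 = -115/4 ≈ -28.750)
B(p) = -7 + 43*p/(-115/4 + p) (B(p) = -7 + (p + p*42)/(p - 115/4) = -7 + (p + 42*p)/(-115/4 + p) = -7 + (43*p)/(-115/4 + p) = -7 + 43*p/(-115/4 + p))
-108288 + B(-107) = -108288 + (805 + 144*(-107))/(-115 + 4*(-107)) = -108288 + (805 - 15408)/(-115 - 428) = -108288 - 14603/(-543) = -108288 - 1/543*(-14603) = -108288 + 14603/543 = -58785781/543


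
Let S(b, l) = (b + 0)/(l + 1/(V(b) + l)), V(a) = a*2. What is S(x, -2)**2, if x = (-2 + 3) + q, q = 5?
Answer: 3600/361 ≈ 9.9723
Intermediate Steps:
V(a) = 2*a
x = 6 (x = (-2 + 3) + 5 = 1 + 5 = 6)
S(b, l) = b/(l + 1/(l + 2*b)) (S(b, l) = (b + 0)/(l + 1/(2*b + l)) = b/(l + 1/(l + 2*b)))
S(x, -2)**2 = (6*(-2 + 2*6)/(1 + (-2)**2 + 2*6*(-2)))**2 = (6*(-2 + 12)/(1 + 4 - 24))**2 = (6*10/(-19))**2 = (6*(-1/19)*10)**2 = (-60/19)**2 = 3600/361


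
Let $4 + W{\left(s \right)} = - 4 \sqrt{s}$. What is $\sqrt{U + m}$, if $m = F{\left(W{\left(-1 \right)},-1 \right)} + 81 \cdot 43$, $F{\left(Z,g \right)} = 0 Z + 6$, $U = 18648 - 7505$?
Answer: $2 \sqrt{3658} \approx 120.96$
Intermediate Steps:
$W{\left(s \right)} = -4 - 4 \sqrt{s}$
$U = 11143$
$F{\left(Z,g \right)} = 6$ ($F{\left(Z,g \right)} = 0 + 6 = 6$)
$m = 3489$ ($m = 6 + 81 \cdot 43 = 6 + 3483 = 3489$)
$\sqrt{U + m} = \sqrt{11143 + 3489} = \sqrt{14632} = 2 \sqrt{3658}$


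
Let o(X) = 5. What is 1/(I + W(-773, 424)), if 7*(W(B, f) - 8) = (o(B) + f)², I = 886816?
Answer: 7/6391809 ≈ 1.0952e-6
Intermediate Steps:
W(B, f) = 8 + (5 + f)²/7
1/(I + W(-773, 424)) = 1/(886816 + (8 + (5 + 424)²/7)) = 1/(886816 + (8 + (⅐)*429²)) = 1/(886816 + (8 + (⅐)*184041)) = 1/(886816 + (8 + 184041/7)) = 1/(886816 + 184097/7) = 1/(6391809/7) = 7/6391809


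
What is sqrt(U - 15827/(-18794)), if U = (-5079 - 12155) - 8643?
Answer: I*sqrt(9139832507734)/18794 ≈ 160.86*I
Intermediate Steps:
U = -25877 (U = -17234 - 8643 = -25877)
sqrt(U - 15827/(-18794)) = sqrt(-25877 - 15827/(-18794)) = sqrt(-25877 - 15827*(-1/18794)) = sqrt(-25877 + 15827/18794) = sqrt(-486316511/18794) = I*sqrt(9139832507734)/18794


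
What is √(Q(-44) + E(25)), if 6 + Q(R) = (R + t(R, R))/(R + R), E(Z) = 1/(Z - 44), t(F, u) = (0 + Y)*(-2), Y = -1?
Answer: I*√974149/418 ≈ 2.3612*I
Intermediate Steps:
t(F, u) = 2 (t(F, u) = (0 - 1)*(-2) = -1*(-2) = 2)
E(Z) = 1/(-44 + Z)
Q(R) = -6 + (2 + R)/(2*R) (Q(R) = -6 + (R + 2)/(R + R) = -6 + (2 + R)/((2*R)) = -6 + (2 + R)*(1/(2*R)) = -6 + (2 + R)/(2*R))
√(Q(-44) + E(25)) = √((-11/2 + 1/(-44)) + 1/(-44 + 25)) = √((-11/2 - 1/44) + 1/(-19)) = √(-243/44 - 1/19) = √(-4661/836) = I*√974149/418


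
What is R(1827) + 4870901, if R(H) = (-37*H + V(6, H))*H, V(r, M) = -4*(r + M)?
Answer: -132028036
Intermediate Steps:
V(r, M) = -4*M - 4*r (V(r, M) = -4*(M + r) = -4*M - 4*r)
R(H) = H*(-24 - 41*H) (R(H) = (-37*H + (-4*H - 4*6))*H = (-37*H + (-4*H - 24))*H = (-37*H + (-24 - 4*H))*H = (-24 - 41*H)*H = H*(-24 - 41*H))
R(1827) + 4870901 = -1*1827*(24 + 41*1827) + 4870901 = -1*1827*(24 + 74907) + 4870901 = -1*1827*74931 + 4870901 = -136898937 + 4870901 = -132028036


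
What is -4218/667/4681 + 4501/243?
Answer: 14052118753/758701161 ≈ 18.521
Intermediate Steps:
-4218/667/4681 + 4501/243 = -4218*1/667*(1/4681) + 4501*(1/243) = -4218/667*1/4681 + 4501/243 = -4218/3122227 + 4501/243 = 14052118753/758701161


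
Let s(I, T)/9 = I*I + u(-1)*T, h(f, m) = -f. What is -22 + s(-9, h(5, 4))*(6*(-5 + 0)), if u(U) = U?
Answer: -23242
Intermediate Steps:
s(I, T) = -9*T + 9*I² (s(I, T) = 9*(I*I - T) = 9*(I² - T) = -9*T + 9*I²)
-22 + s(-9, h(5, 4))*(6*(-5 + 0)) = -22 + (-(-9)*5 + 9*(-9)²)*(6*(-5 + 0)) = -22 + (-9*(-5) + 9*81)*(6*(-5)) = -22 + (45 + 729)*(-30) = -22 + 774*(-30) = -22 - 23220 = -23242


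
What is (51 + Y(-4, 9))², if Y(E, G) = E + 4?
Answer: 2601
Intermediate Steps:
Y(E, G) = 4 + E
(51 + Y(-4, 9))² = (51 + (4 - 4))² = (51 + 0)² = 51² = 2601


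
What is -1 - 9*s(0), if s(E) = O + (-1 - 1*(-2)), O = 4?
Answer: -46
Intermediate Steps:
s(E) = 5 (s(E) = 4 + (-1 - 1*(-2)) = 4 + (-1 + 2) = 4 + 1 = 5)
-1 - 9*s(0) = -1 - 9*5 = -1 - 45 = -46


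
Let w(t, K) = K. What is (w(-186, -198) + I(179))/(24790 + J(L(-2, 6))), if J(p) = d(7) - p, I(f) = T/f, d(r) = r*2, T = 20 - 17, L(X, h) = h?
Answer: -11813/1479614 ≈ -0.0079838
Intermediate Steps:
T = 3
d(r) = 2*r
I(f) = 3/f
J(p) = 14 - p (J(p) = 2*7 - p = 14 - p)
(w(-186, -198) + I(179))/(24790 + J(L(-2, 6))) = (-198 + 3/179)/(24790 + (14 - 1*6)) = (-198 + 3*(1/179))/(24790 + (14 - 6)) = (-198 + 3/179)/(24790 + 8) = -35439/179/24798 = -35439/179*1/24798 = -11813/1479614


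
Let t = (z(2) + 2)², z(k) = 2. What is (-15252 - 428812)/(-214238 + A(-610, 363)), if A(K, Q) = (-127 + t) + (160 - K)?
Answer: 444064/213579 ≈ 2.0792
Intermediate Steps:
t = 16 (t = (2 + 2)² = 4² = 16)
A(K, Q) = 49 - K (A(K, Q) = (-127 + 16) + (160 - K) = -111 + (160 - K) = 49 - K)
(-15252 - 428812)/(-214238 + A(-610, 363)) = (-15252 - 428812)/(-214238 + (49 - 1*(-610))) = -444064/(-214238 + (49 + 610)) = -444064/(-214238 + 659) = -444064/(-213579) = -444064*(-1/213579) = 444064/213579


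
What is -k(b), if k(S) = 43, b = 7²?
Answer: -43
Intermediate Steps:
b = 49
-k(b) = -1*43 = -43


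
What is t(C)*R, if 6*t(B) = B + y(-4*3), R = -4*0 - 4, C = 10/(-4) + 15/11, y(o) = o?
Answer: 289/33 ≈ 8.7576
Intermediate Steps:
C = -25/22 (C = 10*(-¼) + 15*(1/11) = -5/2 + 15/11 = -25/22 ≈ -1.1364)
R = -4 (R = 0 - 4 = -4)
t(B) = -2 + B/6 (t(B) = (B - 4*3)/6 = (B - 12)/6 = (-12 + B)/6 = -2 + B/6)
t(C)*R = (-2 + (⅙)*(-25/22))*(-4) = (-2 - 25/132)*(-4) = -289/132*(-4) = 289/33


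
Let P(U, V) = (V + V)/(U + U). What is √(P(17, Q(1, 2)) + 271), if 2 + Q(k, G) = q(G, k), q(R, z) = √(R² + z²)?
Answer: √(78285 + 17*√5)/17 ≈ 16.462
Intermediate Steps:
Q(k, G) = -2 + √(G² + k²)
P(U, V) = V/U (P(U, V) = (2*V)/((2*U)) = (2*V)*(1/(2*U)) = V/U)
√(P(17, Q(1, 2)) + 271) = √((-2 + √(2² + 1²))/17 + 271) = √((-2 + √(4 + 1))*(1/17) + 271) = √((-2 + √5)*(1/17) + 271) = √((-2/17 + √5/17) + 271) = √(4605/17 + √5/17)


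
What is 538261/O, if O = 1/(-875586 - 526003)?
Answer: -754420696729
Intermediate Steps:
O = -1/1401589 (O = 1/(-1401589) = -1/1401589 ≈ -7.1348e-7)
538261/O = 538261/(-1/1401589) = 538261*(-1401589) = -754420696729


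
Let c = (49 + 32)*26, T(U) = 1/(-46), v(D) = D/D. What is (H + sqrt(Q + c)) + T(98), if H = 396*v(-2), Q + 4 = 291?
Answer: 18215/46 + sqrt(2393) ≈ 444.90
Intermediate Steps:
Q = 287 (Q = -4 + 291 = 287)
v(D) = 1
T(U) = -1/46
c = 2106 (c = 81*26 = 2106)
H = 396 (H = 396*1 = 396)
(H + sqrt(Q + c)) + T(98) = (396 + sqrt(287 + 2106)) - 1/46 = (396 + sqrt(2393)) - 1/46 = 18215/46 + sqrt(2393)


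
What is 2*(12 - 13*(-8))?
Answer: 232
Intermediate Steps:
2*(12 - 13*(-8)) = 2*(12 + 104) = 2*116 = 232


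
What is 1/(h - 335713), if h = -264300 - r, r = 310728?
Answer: -1/910741 ≈ -1.0980e-6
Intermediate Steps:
h = -575028 (h = -264300 - 1*310728 = -264300 - 310728 = -575028)
1/(h - 335713) = 1/(-575028 - 335713) = 1/(-910741) = -1/910741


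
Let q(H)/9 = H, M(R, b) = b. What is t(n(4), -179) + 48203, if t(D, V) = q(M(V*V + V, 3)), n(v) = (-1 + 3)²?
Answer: 48230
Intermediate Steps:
n(v) = 4 (n(v) = 2² = 4)
q(H) = 9*H
t(D, V) = 27 (t(D, V) = 9*3 = 27)
t(n(4), -179) + 48203 = 27 + 48203 = 48230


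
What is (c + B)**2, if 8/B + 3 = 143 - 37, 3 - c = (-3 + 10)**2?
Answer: 22372900/10609 ≈ 2108.9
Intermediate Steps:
c = -46 (c = 3 - (-3 + 10)**2 = 3 - 1*7**2 = 3 - 1*49 = 3 - 49 = -46)
B = 8/103 (B = 8/(-3 + (143 - 37)) = 8/(-3 + 106) = 8/103 ≈ 0.077670)
(c + B)**2 = (-46 + 8/103)**2 = (-4730/103)**2 = 22372900/10609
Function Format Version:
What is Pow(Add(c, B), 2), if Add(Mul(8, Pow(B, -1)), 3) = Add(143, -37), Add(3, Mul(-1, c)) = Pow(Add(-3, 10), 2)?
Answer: Rational(22372900, 10609) ≈ 2108.9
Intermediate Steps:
c = -46 (c = Add(3, Mul(-1, Pow(Add(-3, 10), 2))) = Add(3, Mul(-1, Pow(7, 2))) = Add(3, Mul(-1, 49)) = Add(3, -49) = -46)
B = Rational(8, 103) (B = Mul(8, Pow(Add(-3, Add(143, -37)), -1)) = Mul(8, Pow(Add(-3, 106), -1)) = Mul(8, Pow(103, -1)) = Mul(8, Rational(1, 103)) = Rational(8, 103) ≈ 0.077670)
Pow(Add(c, B), 2) = Pow(Add(-46, Rational(8, 103)), 2) = Pow(Rational(-4730, 103), 2) = Rational(22372900, 10609)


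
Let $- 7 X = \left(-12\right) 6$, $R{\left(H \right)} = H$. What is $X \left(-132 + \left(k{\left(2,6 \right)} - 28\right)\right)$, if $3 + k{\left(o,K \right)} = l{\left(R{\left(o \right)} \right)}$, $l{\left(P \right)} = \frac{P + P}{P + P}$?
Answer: $- \frac{11664}{7} \approx -1666.3$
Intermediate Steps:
$l{\left(P \right)} = 1$ ($l{\left(P \right)} = \frac{2 P}{2 P} = 2 P \frac{1}{2 P} = 1$)
$k{\left(o,K \right)} = -2$ ($k{\left(o,K \right)} = -3 + 1 = -2$)
$X = \frac{72}{7}$ ($X = - \frac{\left(-12\right) 6}{7} = \left(- \frac{1}{7}\right) \left(-72\right) = \frac{72}{7} \approx 10.286$)
$X \left(-132 + \left(k{\left(2,6 \right)} - 28\right)\right) = \frac{72 \left(-132 - 30\right)}{7} = \frac{72}{7} \left(-162\right) = - \frac{11664}{7}$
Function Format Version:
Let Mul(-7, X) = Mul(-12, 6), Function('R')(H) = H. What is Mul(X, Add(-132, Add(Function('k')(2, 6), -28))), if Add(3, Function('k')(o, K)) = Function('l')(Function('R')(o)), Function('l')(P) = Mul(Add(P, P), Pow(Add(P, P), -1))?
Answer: Rational(-11664, 7) ≈ -1666.3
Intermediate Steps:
Function('l')(P) = 1 (Function('l')(P) = Mul(Mul(2, P), Pow(Mul(2, P), -1)) = Mul(Mul(2, P), Mul(Rational(1, 2), Pow(P, -1))) = 1)
Function('k')(o, K) = -2 (Function('k')(o, K) = Add(-3, 1) = -2)
X = Rational(72, 7) (X = Mul(Rational(-1, 7), Mul(-12, 6)) = Mul(Rational(-1, 7), -72) = Rational(72, 7) ≈ 10.286)
Mul(X, Add(-132, Add(Function('k')(2, 6), -28))) = Mul(Rational(72, 7), Add(-132, Add(-2, -28))) = Mul(Rational(72, 7), Add(-132, -30)) = Mul(Rational(72, 7), -162) = Rational(-11664, 7)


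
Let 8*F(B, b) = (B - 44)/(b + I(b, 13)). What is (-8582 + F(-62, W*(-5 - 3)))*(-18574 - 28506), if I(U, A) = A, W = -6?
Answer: 24647097970/61 ≈ 4.0405e+8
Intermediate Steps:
F(B, b) = (-44 + B)/(8*(13 + b)) (F(B, b) = ((B - 44)/(b + 13))/8 = ((-44 + B)/(13 + b))/8 = (-44 + B)/(8*(13 + b)))
(-8582 + F(-62, W*(-5 - 3)))*(-18574 - 28506) = (-8582 + (-44 - 62)/(8*(13 - 6*(-5 - 3))))*(-18574 - 28506) = (-8582 + (1/8)*(-106)/(13 - 6*(-8)))*(-47080) = (-8582 + (1/8)*(-106)/(13 + 48))*(-47080) = (-8582 + (1/8)*(-106)/61)*(-47080) = (-8582 + (1/8)*(1/61)*(-106))*(-47080) = (-8582 - 53/244)*(-47080) = -2094061/244*(-47080) = 24647097970/61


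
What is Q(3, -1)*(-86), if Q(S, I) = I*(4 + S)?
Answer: 602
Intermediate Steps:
Q(3, -1)*(-86) = -(4 + 3)*(-86) = -1*7*(-86) = -7*(-86) = 602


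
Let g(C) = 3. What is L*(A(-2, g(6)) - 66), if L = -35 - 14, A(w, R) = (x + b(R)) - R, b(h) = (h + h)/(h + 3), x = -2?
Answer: 3430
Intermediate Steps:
b(h) = 2*h/(3 + h) (b(h) = (2*h)/(3 + h) = 2*h/(3 + h))
A(w, R) = -2 - R + 2*R/(3 + R) (A(w, R) = (-2 + 2*R/(3 + R)) - R = -2 - R + 2*R/(3 + R))
L = -49
L*(A(-2, g(6)) - 66) = -49*((-6 - 1*3² - 3*3)/(3 + 3) - 66) = -49*((-6 - 1*9 - 9)/6 - 66) = -49*((-6 - 9 - 9)/6 - 66) = -49*((⅙)*(-24) - 66) = -49*(-4 - 66) = -49*(-70) = 3430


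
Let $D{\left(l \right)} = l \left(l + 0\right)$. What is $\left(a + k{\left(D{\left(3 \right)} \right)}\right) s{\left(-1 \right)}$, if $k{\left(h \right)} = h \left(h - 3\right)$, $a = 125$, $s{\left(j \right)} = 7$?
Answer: $1253$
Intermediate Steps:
$D{\left(l \right)} = l^{2}$ ($D{\left(l \right)} = l l = l^{2}$)
$k{\left(h \right)} = h \left(-3 + h\right)$
$\left(a + k{\left(D{\left(3 \right)} \right)}\right) s{\left(-1 \right)} = \left(125 + 3^{2} \left(-3 + 3^{2}\right)\right) 7 = \left(125 + 9 \left(-3 + 9\right)\right) 7 = \left(125 + 9 \cdot 6\right) 7 = \left(125 + 54\right) 7 = 179 \cdot 7 = 1253$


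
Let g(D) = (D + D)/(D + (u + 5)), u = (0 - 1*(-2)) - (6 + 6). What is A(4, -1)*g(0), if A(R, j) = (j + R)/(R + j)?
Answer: 0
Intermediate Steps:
u = -10 (u = (0 + 2) - 1*12 = 2 - 12 = -10)
A(R, j) = 1 (A(R, j) = (R + j)/(R + j) = 1)
g(D) = 2*D/(-5 + D) (g(D) = (D + D)/(D + (-10 + 5)) = (2*D)/(D - 5) = (2*D)/(-5 + D) = 2*D/(-5 + D))
A(4, -1)*g(0) = 1*(2*0/(-5 + 0)) = 1*(2*0/(-5)) = 1*(2*0*(-1/5)) = 1*0 = 0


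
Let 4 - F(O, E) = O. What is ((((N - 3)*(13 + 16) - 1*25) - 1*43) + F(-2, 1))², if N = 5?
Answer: 16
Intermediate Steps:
F(O, E) = 4 - O
((((N - 3)*(13 + 16) - 1*25) - 1*43) + F(-2, 1))² = ((((5 - 3)*(13 + 16) - 1*25) - 1*43) + (4 - 1*(-2)))² = (((2*29 - 25) - 43) + (4 + 2))² = (((58 - 25) - 43) + 6)² = ((33 - 43) + 6)² = (-10 + 6)² = (-4)² = 16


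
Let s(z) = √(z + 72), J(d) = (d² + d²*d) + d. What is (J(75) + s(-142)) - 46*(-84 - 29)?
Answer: 432773 + I*√70 ≈ 4.3277e+5 + 8.3666*I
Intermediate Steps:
J(d) = d + d² + d³ (J(d) = (d² + d³) + d = d + d² + d³)
s(z) = √(72 + z)
(J(75) + s(-142)) - 46*(-84 - 29) = (75*(1 + 75 + 75²) + √(72 - 142)) - 46*(-84 - 29) = (75*(1 + 75 + 5625) + √(-70)) - 46*(-113) = (75*5701 + I*√70) + 5198 = (427575 + I*√70) + 5198 = 432773 + I*√70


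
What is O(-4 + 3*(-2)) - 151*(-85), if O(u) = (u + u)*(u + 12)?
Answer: 12795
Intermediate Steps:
O(u) = 2*u*(12 + u) (O(u) = (2*u)*(12 + u) = 2*u*(12 + u))
O(-4 + 3*(-2)) - 151*(-85) = 2*(-4 + 3*(-2))*(12 + (-4 + 3*(-2))) - 151*(-85) = 2*(-4 - 6)*(12 + (-4 - 6)) + 12835 = 2*(-10)*(12 - 10) + 12835 = 2*(-10)*2 + 12835 = -40 + 12835 = 12795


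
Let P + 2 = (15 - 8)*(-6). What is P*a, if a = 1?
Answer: -44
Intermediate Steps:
P = -44 (P = -2 + (15 - 8)*(-6) = -2 + 7*(-6) = -2 - 42 = -44)
P*a = -44*1 = -44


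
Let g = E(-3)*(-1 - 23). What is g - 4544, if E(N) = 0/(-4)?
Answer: -4544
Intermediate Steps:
E(N) = 0 (E(N) = 0*(-¼) = 0)
g = 0 (g = 0*(-1 - 23) = 0*(-24) = 0)
g - 4544 = 0 - 4544 = -4544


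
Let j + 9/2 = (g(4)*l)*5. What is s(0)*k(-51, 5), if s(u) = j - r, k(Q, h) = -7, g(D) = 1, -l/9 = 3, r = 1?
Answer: 1967/2 ≈ 983.50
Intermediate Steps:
l = -27 (l = -9*3 = -27)
j = -279/2 (j = -9/2 + (1*(-27))*5 = -9/2 - 27*5 = -9/2 - 135 = -279/2 ≈ -139.50)
s(u) = -281/2 (s(u) = -279/2 - 1*1 = -279/2 - 1 = -281/2)
s(0)*k(-51, 5) = -281/2*(-7) = 1967/2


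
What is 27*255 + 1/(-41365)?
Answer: 284798024/41365 ≈ 6885.0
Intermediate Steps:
27*255 + 1/(-41365) = 6885 - 1/41365 = 284798024/41365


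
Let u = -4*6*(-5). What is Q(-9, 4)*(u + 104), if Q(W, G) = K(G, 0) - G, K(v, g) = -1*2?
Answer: -1344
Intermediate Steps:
K(v, g) = -2
Q(W, G) = -2 - G
u = 120 (u = -24*(-5) = 120)
Q(-9, 4)*(u + 104) = (-2 - 1*4)*(120 + 104) = (-2 - 4)*224 = -6*224 = -1344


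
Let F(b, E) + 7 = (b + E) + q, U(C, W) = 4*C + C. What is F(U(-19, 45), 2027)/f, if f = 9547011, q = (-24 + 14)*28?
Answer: 1645/9547011 ≈ 0.00017231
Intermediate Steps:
U(C, W) = 5*C
q = -280 (q = -10*28 = -280)
F(b, E) = -287 + E + b (F(b, E) = -7 + ((b + E) - 280) = -7 + ((E + b) - 280) = -7 + (-280 + E + b) = -287 + E + b)
F(U(-19, 45), 2027)/f = (-287 + 2027 + 5*(-19))/9547011 = (-287 + 2027 - 95)*(1/9547011) = 1645*(1/9547011) = 1645/9547011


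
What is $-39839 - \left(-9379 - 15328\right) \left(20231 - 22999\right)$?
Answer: $-68428815$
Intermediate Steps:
$-39839 - \left(-9379 - 15328\right) \left(20231 - 22999\right) = -39839 - \left(-24707\right) \left(-2768\right) = -39839 - 68388976 = -68428815$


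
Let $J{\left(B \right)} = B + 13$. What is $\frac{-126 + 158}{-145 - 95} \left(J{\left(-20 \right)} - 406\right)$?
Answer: $\frac{826}{15} \approx 55.067$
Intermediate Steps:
$J{\left(B \right)} = 13 + B$
$\frac{-126 + 158}{-145 - 95} \left(J{\left(-20 \right)} - 406\right) = \frac{-126 + 158}{-145 - 95} \left(\left(13 - 20\right) - 406\right) = \frac{32}{-240} \left(-7 - 406\right) = 32 \left(- \frac{1}{240}\right) \left(-413\right) = \left(- \frac{2}{15}\right) \left(-413\right) = \frac{826}{15}$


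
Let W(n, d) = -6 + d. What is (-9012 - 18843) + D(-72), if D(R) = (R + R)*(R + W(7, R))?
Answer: -6255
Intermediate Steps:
D(R) = 2*R*(-6 + 2*R) (D(R) = (R + R)*(R + (-6 + R)) = (2*R)*(-6 + 2*R) = 2*R*(-6 + 2*R))
(-9012 - 18843) + D(-72) = (-9012 - 18843) + 4*(-72)*(-3 - 72) = -27855 + 4*(-72)*(-75) = -27855 + 21600 = -6255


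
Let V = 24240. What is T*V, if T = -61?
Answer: -1478640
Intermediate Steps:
T*V = -61*24240 = -1478640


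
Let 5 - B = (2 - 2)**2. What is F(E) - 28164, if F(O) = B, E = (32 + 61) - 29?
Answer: -28159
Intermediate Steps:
B = 5 (B = 5 - (2 - 2)**2 = 5 - 1*0**2 = 5 - 1*0 = 5 + 0 = 5)
E = 64 (E = 93 - 29 = 64)
F(O) = 5
F(E) - 28164 = 5 - 28164 = -28159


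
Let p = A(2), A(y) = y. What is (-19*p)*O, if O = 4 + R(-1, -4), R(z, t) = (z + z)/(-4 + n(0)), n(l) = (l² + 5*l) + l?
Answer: -171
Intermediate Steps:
n(l) = l² + 6*l
p = 2
R(z, t) = -z/2 (R(z, t) = (z + z)/(-4 + 0*(6 + 0)) = (2*z)/(-4 + 0*6) = (2*z)/(-4 + 0) = (2*z)/(-4) = (2*z)*(-¼) = -z/2)
O = 9/2 (O = 4 - ½*(-1) = 4 + ½ = 9/2 ≈ 4.5000)
(-19*p)*O = -19*2*(9/2) = -38*9/2 = -171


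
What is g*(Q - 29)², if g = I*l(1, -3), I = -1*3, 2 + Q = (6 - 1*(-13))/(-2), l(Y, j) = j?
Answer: 59049/4 ≈ 14762.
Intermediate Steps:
Q = -23/2 (Q = -2 + (6 - 1*(-13))/(-2) = -2 + (6 + 13)*(-½) = -2 + 19*(-½) = -2 - 19/2 = -23/2 ≈ -11.500)
I = -3
g = 9 (g = -3*(-3) = 9)
g*(Q - 29)² = 9*(-23/2 - 29)² = 9*(-81/2)² = 9*(6561/4) = 59049/4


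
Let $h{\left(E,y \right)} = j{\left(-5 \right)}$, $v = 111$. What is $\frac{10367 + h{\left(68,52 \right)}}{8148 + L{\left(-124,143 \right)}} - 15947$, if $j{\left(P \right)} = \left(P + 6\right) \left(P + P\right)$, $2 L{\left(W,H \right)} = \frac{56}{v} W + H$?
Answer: $- \frac{28985918141}{1817785} \approx -15946.0$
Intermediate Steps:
$L{\left(W,H \right)} = \frac{H}{2} + \frac{28 W}{111}$ ($L{\left(W,H \right)} = \frac{\frac{56}{111} W + H}{2} = \frac{56 \cdot \frac{1}{111} W + H}{2} = \frac{\frac{56 W}{111} + H}{2} = \frac{H + \frac{56 W}{111}}{2} = \frac{H}{2} + \frac{28 W}{111}$)
$j{\left(P \right)} = 2 P \left(6 + P\right)$ ($j{\left(P \right)} = \left(6 + P\right) 2 P = 2 P \left(6 + P\right)$)
$h{\left(E,y \right)} = -10$ ($h{\left(E,y \right)} = 2 \left(-5\right) \left(6 - 5\right) = 2 \left(-5\right) 1 = -10$)
$\frac{10367 + h{\left(68,52 \right)}}{8148 + L{\left(-124,143 \right)}} - 15947 = \frac{10367 - 10}{8148 + \left(\frac{1}{2} \cdot 143 + \frac{28}{111} \left(-124\right)\right)} - 15947 = \frac{10357}{8148 + \left(\frac{143}{2} - \frac{3472}{111}\right)} - 15947 = \frac{10357}{8148 + \frac{8929}{222}} - 15947 = \frac{10357}{\frac{1817785}{222}} - 15947 = 10357 \cdot \frac{222}{1817785} - 15947 = \frac{2299254}{1817785} - 15947 = - \frac{28985918141}{1817785}$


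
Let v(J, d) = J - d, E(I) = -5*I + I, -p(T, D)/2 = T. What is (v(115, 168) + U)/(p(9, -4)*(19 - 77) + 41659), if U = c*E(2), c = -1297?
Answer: 10323/42703 ≈ 0.24174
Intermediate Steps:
p(T, D) = -2*T
E(I) = -4*I
U = 10376 (U = -(-5188)*2 = -1297*(-8) = 10376)
(v(115, 168) + U)/(p(9, -4)*(19 - 77) + 41659) = ((115 - 1*168) + 10376)/((-2*9)*(19 - 77) + 41659) = ((115 - 168) + 10376)/(-18*(-58) + 41659) = (-53 + 10376)/(1044 + 41659) = 10323/42703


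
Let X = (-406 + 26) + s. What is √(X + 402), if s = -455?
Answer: I*√433 ≈ 20.809*I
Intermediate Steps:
X = -835 (X = (-406 + 26) - 455 = -380 - 455 = -835)
√(X + 402) = √(-835 + 402) = √(-433) = I*√433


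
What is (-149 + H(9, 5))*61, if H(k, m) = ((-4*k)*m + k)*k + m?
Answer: -102663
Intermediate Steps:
H(k, m) = m + k*(k - 4*k*m) (H(k, m) = (-4*k*m + k)*k + m = (k - 4*k*m)*k + m = k*(k - 4*k*m) + m = m + k*(k - 4*k*m))
(-149 + H(9, 5))*61 = (-149 + (5 + 9**2 - 4*5*9**2))*61 = (-149 + (5 + 81 - 4*5*81))*61 = (-149 + (5 + 81 - 1620))*61 = (-149 - 1534)*61 = -1683*61 = -102663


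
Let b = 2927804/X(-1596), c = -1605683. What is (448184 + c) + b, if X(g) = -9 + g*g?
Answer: -2948386627489/2547207 ≈ -1.1575e+6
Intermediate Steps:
X(g) = -9 + g**2
b = 2927804/2547207 (b = 2927804/(-9 + (-1596)**2) = 2927804/(-9 + 2547216) = 2927804/2547207 ≈ 1.1494)
(448184 + c) + b = (448184 - 1605683) + 2927804/2547207 = -1157499 + 2927804/2547207 = -2948386627489/2547207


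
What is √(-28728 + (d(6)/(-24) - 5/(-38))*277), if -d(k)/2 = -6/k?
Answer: I*√373175409/114 ≈ 169.45*I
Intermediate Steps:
d(k) = 12/k (d(k) = -(-12)/k = 12/k)
√(-28728 + (d(6)/(-24) - 5/(-38))*277) = √(-28728 + ((12/6)/(-24) - 5/(-38))*277) = √(-28728 + ((12*(⅙))*(-1/24) - 5*(-1/38))*277) = √(-28728 + (2*(-1/24) + 5/38)*277) = √(-28728 + (-1/12 + 5/38)*277) = √(-28728 + (11/228)*277) = √(-28728 + 3047/228) = √(-6546937/228) = I*√373175409/114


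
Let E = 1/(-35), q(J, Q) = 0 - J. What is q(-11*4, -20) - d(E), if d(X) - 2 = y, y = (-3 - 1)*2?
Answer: 50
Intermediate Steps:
q(J, Q) = -J
E = -1/35 ≈ -0.028571
y = -8 (y = -4*2 = -8)
d(X) = -6 (d(X) = 2 - 8 = -6)
q(-11*4, -20) - d(E) = -(-11)*4 - 1*(-6) = -1*(-44) + 6 = 44 + 6 = 50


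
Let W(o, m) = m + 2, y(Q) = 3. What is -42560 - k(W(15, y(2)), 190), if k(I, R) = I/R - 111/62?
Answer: -25066801/589 ≈ -42558.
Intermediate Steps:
W(o, m) = 2 + m
k(I, R) = -111/62 + I/R (k(I, R) = I/R - 111*1/62 = I/R - 111/62 = -111/62 + I/R)
-42560 - k(W(15, y(2)), 190) = -42560 - (-111/62 + (2 + 3)/190) = -42560 - (-111/62 + 5*(1/190)) = -42560 - (-111/62 + 1/38) = -42560 - 1*(-1039/589) = -42560 + 1039/589 = -25066801/589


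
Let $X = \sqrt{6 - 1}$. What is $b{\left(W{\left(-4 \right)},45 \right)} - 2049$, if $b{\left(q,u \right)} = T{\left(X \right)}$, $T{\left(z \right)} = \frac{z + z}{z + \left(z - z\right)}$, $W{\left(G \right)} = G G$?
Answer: $-2047$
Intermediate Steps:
$X = \sqrt{5} \approx 2.2361$
$W{\left(G \right)} = G^{2}$
$T{\left(z \right)} = 2$ ($T{\left(z \right)} = \frac{2 z}{z + 0} = \frac{2 z}{z} = 2$)
$b{\left(q,u \right)} = 2$
$b{\left(W{\left(-4 \right)},45 \right)} - 2049 = 2 - 2049 = -2047$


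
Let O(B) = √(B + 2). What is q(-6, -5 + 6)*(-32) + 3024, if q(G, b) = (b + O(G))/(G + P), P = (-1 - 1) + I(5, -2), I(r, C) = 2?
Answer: 9088/3 + 32*I/3 ≈ 3029.3 + 10.667*I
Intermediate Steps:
O(B) = √(2 + B)
P = 0 (P = (-1 - 1) + 2 = -2 + 2 = 0)
q(G, b) = (b + √(2 + G))/G (q(G, b) = (b + √(2 + G))/(G + 0) = (b + √(2 + G))/G)
q(-6, -5 + 6)*(-32) + 3024 = (((-5 + 6) + √(2 - 6))/(-6))*(-32) + 3024 = -(1 + √(-4))/6*(-32) + 3024 = -(1 + 2*I)/6*(-32) + 3024 = (-⅙ - I/3)*(-32) + 3024 = (16/3 + 32*I/3) + 3024 = 9088/3 + 32*I/3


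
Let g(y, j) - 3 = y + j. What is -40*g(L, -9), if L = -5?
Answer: 440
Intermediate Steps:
g(y, j) = 3 + j + y (g(y, j) = 3 + (y + j) = 3 + (j + y) = 3 + j + y)
-40*g(L, -9) = -40*(3 - 9 - 5) = -40*(-11) = 440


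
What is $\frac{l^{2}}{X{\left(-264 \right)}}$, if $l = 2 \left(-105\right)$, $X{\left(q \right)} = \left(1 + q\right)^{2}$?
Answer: $\frac{44100}{69169} \approx 0.63757$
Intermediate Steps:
$l = -210$
$\frac{l^{2}}{X{\left(-264 \right)}} = \frac{\left(-210\right)^{2}}{\left(1 - 264\right)^{2}} = \frac{44100}{\left(-263\right)^{2}} = \frac{44100}{69169}$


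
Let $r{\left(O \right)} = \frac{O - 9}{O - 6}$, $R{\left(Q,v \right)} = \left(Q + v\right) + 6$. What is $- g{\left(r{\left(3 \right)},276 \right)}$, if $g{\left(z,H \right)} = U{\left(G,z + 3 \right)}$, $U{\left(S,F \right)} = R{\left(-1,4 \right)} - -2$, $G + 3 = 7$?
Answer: $-11$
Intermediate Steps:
$G = 4$ ($G = -3 + 7 = 4$)
$R{\left(Q,v \right)} = 6 + Q + v$
$r{\left(O \right)} = \frac{-9 + O}{-6 + O}$
$U{\left(S,F \right)} = 11$ ($U{\left(S,F \right)} = \left(6 - 1 + 4\right) - -2 = 9 + 2 = 11$)
$g{\left(z,H \right)} = 11$
$- g{\left(r{\left(3 \right)},276 \right)} = \left(-1\right) 11 = -11$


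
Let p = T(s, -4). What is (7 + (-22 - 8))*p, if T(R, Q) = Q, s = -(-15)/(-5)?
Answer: 92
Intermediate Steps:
s = -3 (s = -(-15)*(-1)/5 = -3*1 = -3)
p = -4
(7 + (-22 - 8))*p = (7 + (-22 - 8))*(-4) = (7 - 30)*(-4) = -23*(-4) = 92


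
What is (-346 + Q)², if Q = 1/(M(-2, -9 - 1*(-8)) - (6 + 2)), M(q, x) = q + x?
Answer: 14493249/121 ≈ 1.1978e+5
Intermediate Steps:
Q = -1/11 (Q = 1/((-2 + (-9 - 1*(-8))) - (6 + 2)) = 1/((-2 + (-9 + 8)) - 1*8) = 1/((-2 - 1) - 8) = 1/(-3 - 8) = 1/(-11) = -1/11 ≈ -0.090909)
(-346 + Q)² = (-346 - 1/11)² = (-3807/11)² = 14493249/121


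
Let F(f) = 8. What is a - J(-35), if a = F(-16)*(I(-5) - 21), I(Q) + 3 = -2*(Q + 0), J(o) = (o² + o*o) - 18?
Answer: -2544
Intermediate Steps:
J(o) = -18 + 2*o² (J(o) = (o² + o²) - 18 = 2*o² - 18 = -18 + 2*o²)
I(Q) = -3 - 2*Q (I(Q) = -3 - 2*(Q + 0) = -3 - 2*Q)
a = -112 (a = 8*((-3 - 2*(-5)) - 21) = 8*((-3 + 10) - 21) = 8*(7 - 21) = 8*(-14) = -112)
a - J(-35) = -112 - (-18 + 2*(-35)²) = -112 - (-18 + 2*1225) = -112 - (-18 + 2450) = -112 - 1*2432 = -112 - 2432 = -2544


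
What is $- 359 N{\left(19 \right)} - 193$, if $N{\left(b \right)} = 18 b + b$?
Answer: $-129792$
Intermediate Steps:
$N{\left(b \right)} = 19 b$
$- 359 N{\left(19 \right)} - 193 = - 359 \cdot 19 \cdot 19 - 193 = \left(-359\right) 361 - 193 = -129599 - 193 = -129792$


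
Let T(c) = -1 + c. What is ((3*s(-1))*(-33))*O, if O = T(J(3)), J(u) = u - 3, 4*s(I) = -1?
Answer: -99/4 ≈ -24.750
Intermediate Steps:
s(I) = -¼ (s(I) = (¼)*(-1) = -¼)
J(u) = -3 + u
O = -1 (O = -1 + (-3 + 3) = -1 + 0 = -1)
((3*s(-1))*(-33))*O = ((3*(-¼))*(-33))*(-1) = -¾*(-33)*(-1) = (99/4)*(-1) = -99/4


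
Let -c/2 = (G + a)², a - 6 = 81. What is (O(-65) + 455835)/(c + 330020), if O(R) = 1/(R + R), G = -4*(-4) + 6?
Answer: 59258549/39813540 ≈ 1.4884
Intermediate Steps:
a = 87 (a = 6 + 81 = 87)
G = 22 (G = 16 + 6 = 22)
O(R) = 1/(2*R)
c = -23762 (c = -2*(22 + 87)² = -2*109² = -2*11881 = -23762)
(O(-65) + 455835)/(c + 330020) = ((½)/(-65) + 455835)/(-23762 + 330020) = ((½)*(-1/65) + 455835)/306258 = (-1/130 + 455835)*(1/306258) = (59258549/130)*(1/306258) = 59258549/39813540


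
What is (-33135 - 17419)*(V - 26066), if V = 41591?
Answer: -784850850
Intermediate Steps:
(-33135 - 17419)*(V - 26066) = (-33135 - 17419)*(41591 - 26066) = -50554*15525 = -784850850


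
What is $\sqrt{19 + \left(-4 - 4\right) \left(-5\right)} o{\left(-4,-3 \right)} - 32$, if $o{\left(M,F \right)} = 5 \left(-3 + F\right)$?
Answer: $-32 - 30 \sqrt{59} \approx -262.43$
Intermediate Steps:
$o{\left(M,F \right)} = -15 + 5 F$
$\sqrt{19 + \left(-4 - 4\right) \left(-5\right)} o{\left(-4,-3 \right)} - 32 = \sqrt{19 + \left(-4 - 4\right) \left(-5\right)} \left(-15 + 5 \left(-3\right)\right) - 32 = \sqrt{19 + \left(-4 - 4\right) \left(-5\right)} \left(-15 - 15\right) - 32 = \sqrt{19 - -40} \left(-30\right) - 32 = \sqrt{19 + 40} \left(-30\right) - 32 = \sqrt{59} \left(-30\right) - 32 = - 30 \sqrt{59} - 32 = -32 - 30 \sqrt{59}$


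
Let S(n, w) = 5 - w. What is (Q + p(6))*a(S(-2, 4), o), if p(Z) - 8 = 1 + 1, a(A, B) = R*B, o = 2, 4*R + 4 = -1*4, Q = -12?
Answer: 8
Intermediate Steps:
R = -2 (R = -1 + (-1*4)/4 = -1 + (¼)*(-4) = -1 - 1 = -2)
a(A, B) = -2*B
p(Z) = 10 (p(Z) = 8 + (1 + 1) = 8 + 2 = 10)
(Q + p(6))*a(S(-2, 4), o) = (-12 + 10)*(-2*2) = -2*(-4) = 8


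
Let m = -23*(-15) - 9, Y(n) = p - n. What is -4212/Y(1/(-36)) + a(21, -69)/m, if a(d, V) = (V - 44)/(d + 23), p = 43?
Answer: -2241902525/22900416 ≈ -97.898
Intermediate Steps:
Y(n) = 43 - n
m = 336 (m = 345 - 9 = 336)
a(d, V) = (-44 + V)/(23 + d)
-4212/Y(1/(-36)) + a(21, -69)/m = -4212/(43 - 1/(-36)) + ((-44 - 69)/(23 + 21))/336 = -4212/(43 - 1*(-1/36)) + (-113/44)*(1/336) = -4212/(43 + 1/36) + ((1/44)*(-113))*(1/336) = -4212/1549/36 - 113/44*1/336 = -4212*36/1549 - 113/14784 = -151632/1549 - 113/14784 = -2241902525/22900416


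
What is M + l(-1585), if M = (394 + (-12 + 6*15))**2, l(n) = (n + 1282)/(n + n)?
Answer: 706225583/3170 ≈ 2.2278e+5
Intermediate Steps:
l(n) = (1282 + n)/(2*n) (l(n) = (1282 + n)/((2*n)) = (1282 + n)*(1/(2*n)) = (1282 + n)/(2*n))
M = 222784 (M = (394 + (-12 + 90))**2 = (394 + 78)**2 = 472**2 = 222784)
M + l(-1585) = 222784 + (1/2)*(1282 - 1585)/(-1585) = 222784 + (1/2)*(-1/1585)*(-303) = 222784 + 303/3170 = 706225583/3170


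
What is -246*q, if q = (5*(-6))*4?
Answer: 29520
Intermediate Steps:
q = -120 (q = -30*4 = -120)
-246*q = -246*(-120) = 29520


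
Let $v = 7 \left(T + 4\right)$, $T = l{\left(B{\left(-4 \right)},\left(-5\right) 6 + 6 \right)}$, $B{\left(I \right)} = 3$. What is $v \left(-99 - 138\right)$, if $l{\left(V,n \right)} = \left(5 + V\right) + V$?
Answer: $-24885$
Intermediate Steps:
$l{\left(V,n \right)} = 5 + 2 V$
$T = 11$ ($T = 5 + 2 \cdot 3 = 5 + 6 = 11$)
$v = 105$ ($v = 7 \left(11 + 4\right) = 7 \cdot 15 = 105$)
$v \left(-99 - 138\right) = 105 \left(-99 - 138\right) = 105 \left(-237\right) = -24885$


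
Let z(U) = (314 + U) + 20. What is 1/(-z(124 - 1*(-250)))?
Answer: -1/708 ≈ -0.0014124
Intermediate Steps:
z(U) = 334 + U
1/(-z(124 - 1*(-250))) = 1/(-(334 + (124 - 1*(-250)))) = 1/(-(334 + (124 + 250))) = 1/(-(334 + 374)) = 1/(-1*708) = 1/(-708) = -1/708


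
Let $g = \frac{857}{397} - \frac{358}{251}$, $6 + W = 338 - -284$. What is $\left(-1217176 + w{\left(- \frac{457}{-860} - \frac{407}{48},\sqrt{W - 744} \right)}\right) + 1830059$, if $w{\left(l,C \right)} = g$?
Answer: $\frac{61072025282}{99647} \approx 6.1288 \cdot 10^{5}$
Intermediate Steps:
$W = 616$ ($W = -6 + \left(338 - -284\right) = -6 + \left(338 + 284\right) = -6 + 622 = 616$)
$g = \frac{72981}{99647}$ ($g = 857 \cdot \frac{1}{397} - \frac{358}{251} = \frac{857}{397} - \frac{358}{251} = \frac{72981}{99647} \approx 0.7324$)
$w{\left(l,C \right)} = \frac{72981}{99647}$
$\left(-1217176 + w{\left(- \frac{457}{-860} - \frac{407}{48},\sqrt{W - 744} \right)}\right) + 1830059 = \left(-1217176 + \frac{72981}{99647}\right) + 1830059 = - \frac{121287863891}{99647} + 1830059 = \frac{61072025282}{99647}$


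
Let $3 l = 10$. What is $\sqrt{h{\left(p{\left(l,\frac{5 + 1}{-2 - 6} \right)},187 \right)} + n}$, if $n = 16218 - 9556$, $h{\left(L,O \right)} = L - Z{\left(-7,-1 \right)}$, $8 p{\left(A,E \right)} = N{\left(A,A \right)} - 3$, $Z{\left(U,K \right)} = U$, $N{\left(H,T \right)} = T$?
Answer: $\frac{\sqrt{960342}}{12} \approx 81.664$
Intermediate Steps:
$l = \frac{10}{3}$ ($l = \frac{1}{3} \cdot 10 = \frac{10}{3} \approx 3.3333$)
$p{\left(A,E \right)} = - \frac{3}{8} + \frac{A}{8}$ ($p{\left(A,E \right)} = \frac{A - 3}{8} = \frac{-3 + A}{8} = - \frac{3}{8} + \frac{A}{8}$)
$h{\left(L,O \right)} = 7 + L$ ($h{\left(L,O \right)} = L - -7 = L + 7 = 7 + L$)
$n = 6662$
$\sqrt{h{\left(p{\left(l,\frac{5 + 1}{-2 - 6} \right)},187 \right)} + n} = \sqrt{\left(7 + \left(- \frac{3}{8} + \frac{1}{8} \cdot \frac{10}{3}\right)\right) + 6662} = \sqrt{\left(7 + \left(- \frac{3}{8} + \frac{5}{12}\right)\right) + 6662} = \sqrt{\left(7 + \frac{1}{24}\right) + 6662} = \sqrt{\frac{169}{24} + 6662} = \sqrt{\frac{160057}{24}} = \frac{\sqrt{960342}}{12}$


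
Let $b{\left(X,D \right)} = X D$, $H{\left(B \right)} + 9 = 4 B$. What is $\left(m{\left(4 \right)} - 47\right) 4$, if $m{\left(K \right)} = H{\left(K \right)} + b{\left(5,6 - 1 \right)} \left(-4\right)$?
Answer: $-560$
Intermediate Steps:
$H{\left(B \right)} = -9 + 4 B$
$b{\left(X,D \right)} = D X$
$m{\left(K \right)} = -109 + 4 K$ ($m{\left(K \right)} = \left(-9 + 4 K\right) + \left(6 - 1\right) 5 \left(-4\right) = \left(-9 + 4 K\right) + 5 \cdot 5 \left(-4\right) = \left(-9 + 4 K\right) + 25 \left(-4\right) = \left(-9 + 4 K\right) - 100 = -109 + 4 K$)
$\left(m{\left(4 \right)} - 47\right) 4 = \left(\left(-109 + 4 \cdot 4\right) - 47\right) 4 = \left(\left(-109 + 16\right) - 47\right) 4 = \left(-93 - 47\right) 4 = \left(-140\right) 4 = -560$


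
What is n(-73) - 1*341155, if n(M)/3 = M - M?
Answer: -341155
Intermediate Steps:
n(M) = 0 (n(M) = 3*(M - M) = 3*0 = 0)
n(-73) - 1*341155 = 0 - 1*341155 = 0 - 341155 = -341155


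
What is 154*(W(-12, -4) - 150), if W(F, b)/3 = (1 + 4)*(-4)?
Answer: -32340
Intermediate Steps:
W(F, b) = -60 (W(F, b) = 3*((1 + 4)*(-4)) = 3*(5*(-4)) = 3*(-20) = -60)
154*(W(-12, -4) - 150) = 154*(-60 - 150) = 154*(-210) = -32340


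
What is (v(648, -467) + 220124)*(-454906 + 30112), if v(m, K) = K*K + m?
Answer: -186425519634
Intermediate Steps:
v(m, K) = m + K² (v(m, K) = K² + m = m + K²)
(v(648, -467) + 220124)*(-454906 + 30112) = ((648 + (-467)²) + 220124)*(-454906 + 30112) = ((648 + 218089) + 220124)*(-424794) = (218737 + 220124)*(-424794) = 438861*(-424794) = -186425519634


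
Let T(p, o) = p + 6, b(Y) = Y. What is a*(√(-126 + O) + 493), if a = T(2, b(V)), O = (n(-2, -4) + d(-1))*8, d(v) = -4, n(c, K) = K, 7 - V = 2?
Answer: 3944 + 8*I*√190 ≈ 3944.0 + 110.27*I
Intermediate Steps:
V = 5 (V = 7 - 1*2 = 7 - 2 = 5)
O = -64 (O = (-4 - 4)*8 = -8*8 = -64)
T(p, o) = 6 + p
a = 8 (a = 6 + 2 = 8)
a*(√(-126 + O) + 493) = 8*(√(-126 - 64) + 493) = 8*(√(-190) + 493) = 8*(I*√190 + 493) = 8*(493 + I*√190) = 3944 + 8*I*√190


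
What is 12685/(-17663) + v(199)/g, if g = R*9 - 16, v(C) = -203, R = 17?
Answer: -5323434/2419831 ≈ -2.1999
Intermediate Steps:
g = 137 (g = 17*9 - 16 = 153 - 16 = 137)
12685/(-17663) + v(199)/g = 12685/(-17663) - 203/137 = 12685*(-1/17663) - 203*1/137 = -12685/17663 - 203/137 = -5323434/2419831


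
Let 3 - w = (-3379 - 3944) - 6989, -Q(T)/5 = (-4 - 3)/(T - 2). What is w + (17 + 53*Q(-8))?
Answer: 28293/2 ≈ 14147.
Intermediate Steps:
Q(T) = 35/(-2 + T) (Q(T) = -5*(-4 - 3)/(T - 2) = -(-35)/(-2 + T) = 35/(-2 + T))
w = 14315 (w = 3 - ((-3379 - 3944) - 6989) = 3 - (-7323 - 6989) = 3 - 1*(-14312) = 3 + 14312 = 14315)
w + (17 + 53*Q(-8)) = 14315 + (17 + 53*(35/(-2 - 8))) = 14315 + (17 + 53*(35/(-10))) = 14315 + (17 + 53*(35*(-⅒))) = 14315 + (17 + 53*(-7/2)) = 14315 + (17 - 371/2) = 14315 - 337/2 = 28293/2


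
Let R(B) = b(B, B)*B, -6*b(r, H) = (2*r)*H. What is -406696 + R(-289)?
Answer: 22917481/3 ≈ 7.6392e+6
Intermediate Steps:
b(r, H) = -H*r/3 (b(r, H) = -2*r*H/6 = -H*r/3)
R(B) = -B**3/3 (R(B) = (-B*B/3)*B = (-B**2/3)*B = -B**3/3)
-406696 + R(-289) = -406696 - 1/3*(-289)**3 = -406696 - 1/3*(-24137569) = -406696 + 24137569/3 = 22917481/3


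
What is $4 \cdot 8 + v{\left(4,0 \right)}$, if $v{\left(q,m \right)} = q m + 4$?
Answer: $36$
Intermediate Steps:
$v{\left(q,m \right)} = 4 + m q$ ($v{\left(q,m \right)} = m q + 4 = 4 + m q$)
$4 \cdot 8 + v{\left(4,0 \right)} = 4 \cdot 8 + \left(4 + 0 \cdot 4\right) = 32 + \left(4 + 0\right) = 32 + 4 = 36$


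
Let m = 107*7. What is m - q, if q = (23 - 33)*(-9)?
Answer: 659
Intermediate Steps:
m = 749
q = 90 (q = -10*(-9) = 90)
m - q = 749 - 1*90 = 749 - 90 = 659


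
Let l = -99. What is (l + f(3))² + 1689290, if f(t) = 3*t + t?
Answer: 1696859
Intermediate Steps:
f(t) = 4*t
(l + f(3))² + 1689290 = (-99 + 4*3)² + 1689290 = (-99 + 12)² + 1689290 = (-87)² + 1689290 = 7569 + 1689290 = 1696859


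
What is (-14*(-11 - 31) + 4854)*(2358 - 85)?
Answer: 12369666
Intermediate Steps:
(-14*(-11 - 31) + 4854)*(2358 - 85) = (-14*(-42) + 4854)*2273 = (588 + 4854)*2273 = 5442*2273 = 12369666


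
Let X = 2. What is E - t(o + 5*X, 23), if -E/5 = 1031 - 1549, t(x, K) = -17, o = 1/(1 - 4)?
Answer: 2607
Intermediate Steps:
o = -⅓ (o = 1/(-3) = -⅓ ≈ -0.33333)
E = 2590 (E = -5*(1031 - 1549) = -5*(-518) = 2590)
E - t(o + 5*X, 23) = 2590 - 1*(-17) = 2590 + 17 = 2607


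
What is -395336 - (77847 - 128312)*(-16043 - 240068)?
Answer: -12925036951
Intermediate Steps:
-395336 - (77847 - 128312)*(-16043 - 240068) = -395336 - (-50465)*(-256111) = -395336 - 1*12924641615 = -395336 - 12924641615 = -12925036951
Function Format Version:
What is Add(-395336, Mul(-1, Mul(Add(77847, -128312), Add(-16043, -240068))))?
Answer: -12925036951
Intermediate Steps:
Add(-395336, Mul(-1, Mul(Add(77847, -128312), Add(-16043, -240068)))) = Add(-395336, Mul(-1, Mul(-50465, -256111))) = Add(-395336, Mul(-1, 12924641615)) = Add(-395336, -12924641615) = -12925036951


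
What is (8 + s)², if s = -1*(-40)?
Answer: 2304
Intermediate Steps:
s = 40
(8 + s)² = (8 + 40)² = 48² = 2304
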